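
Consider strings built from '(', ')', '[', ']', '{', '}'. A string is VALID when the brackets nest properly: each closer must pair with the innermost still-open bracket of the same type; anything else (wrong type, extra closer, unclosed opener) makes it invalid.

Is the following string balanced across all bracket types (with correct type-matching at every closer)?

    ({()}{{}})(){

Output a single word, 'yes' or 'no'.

Answer: no

Derivation:
pos 0: push '('; stack = (
pos 1: push '{'; stack = ({
pos 2: push '('; stack = ({(
pos 3: ')' matches '('; pop; stack = ({
pos 4: '}' matches '{'; pop; stack = (
pos 5: push '{'; stack = ({
pos 6: push '{'; stack = ({{
pos 7: '}' matches '{'; pop; stack = ({
pos 8: '}' matches '{'; pop; stack = (
pos 9: ')' matches '('; pop; stack = (empty)
pos 10: push '('; stack = (
pos 11: ')' matches '('; pop; stack = (empty)
pos 12: push '{'; stack = {
end: stack still non-empty ({) → INVALID
Verdict: unclosed openers at end: { → no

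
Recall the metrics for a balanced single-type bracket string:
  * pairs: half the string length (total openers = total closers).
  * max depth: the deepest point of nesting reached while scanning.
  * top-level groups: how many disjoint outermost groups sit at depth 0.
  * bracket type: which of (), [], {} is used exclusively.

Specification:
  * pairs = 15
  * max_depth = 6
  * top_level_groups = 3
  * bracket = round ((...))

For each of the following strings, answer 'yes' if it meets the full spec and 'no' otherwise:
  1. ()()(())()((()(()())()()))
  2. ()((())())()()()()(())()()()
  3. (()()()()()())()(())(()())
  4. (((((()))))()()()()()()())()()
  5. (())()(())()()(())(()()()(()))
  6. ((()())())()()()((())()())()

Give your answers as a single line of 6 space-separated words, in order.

Answer: no no no yes no no

Derivation:
String 1 '()()(())()((()(()())()()))': depth seq [1 0 1 0 1 2 1 0 1 0 1 2 3 2 3 4 3 4 3 2 3 2 3 2 1 0]
  -> pairs=13 depth=4 groups=5 -> no
String 2 '()((())())()()()()(())()()()': depth seq [1 0 1 2 3 2 1 2 1 0 1 0 1 0 1 0 1 0 1 2 1 0 1 0 1 0 1 0]
  -> pairs=14 depth=3 groups=10 -> no
String 3 '(()()()()()())()(())(()())': depth seq [1 2 1 2 1 2 1 2 1 2 1 2 1 0 1 0 1 2 1 0 1 2 1 2 1 0]
  -> pairs=13 depth=2 groups=4 -> no
String 4 '(((((()))))()()()()()()())()()': depth seq [1 2 3 4 5 6 5 4 3 2 1 2 1 2 1 2 1 2 1 2 1 2 1 2 1 0 1 0 1 0]
  -> pairs=15 depth=6 groups=3 -> yes
String 5 '(())()(())()()(())(()()()(()))': depth seq [1 2 1 0 1 0 1 2 1 0 1 0 1 0 1 2 1 0 1 2 1 2 1 2 1 2 3 2 1 0]
  -> pairs=15 depth=3 groups=7 -> no
String 6 '((()())())()()()((())()())()': depth seq [1 2 3 2 3 2 1 2 1 0 1 0 1 0 1 0 1 2 3 2 1 2 1 2 1 0 1 0]
  -> pairs=14 depth=3 groups=6 -> no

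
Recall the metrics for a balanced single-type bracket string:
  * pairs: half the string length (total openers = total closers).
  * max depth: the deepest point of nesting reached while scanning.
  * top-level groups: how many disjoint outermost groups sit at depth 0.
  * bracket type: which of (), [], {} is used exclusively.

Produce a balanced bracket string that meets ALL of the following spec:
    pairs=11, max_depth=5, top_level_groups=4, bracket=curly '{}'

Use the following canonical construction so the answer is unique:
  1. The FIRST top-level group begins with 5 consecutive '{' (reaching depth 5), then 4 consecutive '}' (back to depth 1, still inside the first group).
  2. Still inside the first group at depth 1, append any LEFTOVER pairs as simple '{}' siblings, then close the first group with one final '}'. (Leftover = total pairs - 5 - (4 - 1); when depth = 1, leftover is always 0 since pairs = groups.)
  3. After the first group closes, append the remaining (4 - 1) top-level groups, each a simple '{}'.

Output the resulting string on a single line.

Answer: {{{{{}}}}{}{}{}}{}{}{}

Derivation:
Spec: pairs=11 depth=5 groups=4
Leftover pairs = 11 - 5 - (4-1) = 3
First group: deep chain of depth 5 + 3 sibling pairs
Remaining 3 groups: simple '{}' each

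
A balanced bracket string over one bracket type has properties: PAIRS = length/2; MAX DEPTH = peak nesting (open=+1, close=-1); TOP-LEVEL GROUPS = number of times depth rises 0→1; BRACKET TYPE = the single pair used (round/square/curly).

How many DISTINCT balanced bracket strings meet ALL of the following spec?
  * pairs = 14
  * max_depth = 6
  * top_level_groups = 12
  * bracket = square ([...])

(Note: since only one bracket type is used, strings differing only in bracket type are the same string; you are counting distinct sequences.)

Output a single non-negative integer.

Answer: 0

Derivation:
Spec: pairs=14 depth=6 groups=12
Count(depth <= 6) = 90
Count(depth <= 5) = 90
Count(depth == 6) = 90 - 90 = 0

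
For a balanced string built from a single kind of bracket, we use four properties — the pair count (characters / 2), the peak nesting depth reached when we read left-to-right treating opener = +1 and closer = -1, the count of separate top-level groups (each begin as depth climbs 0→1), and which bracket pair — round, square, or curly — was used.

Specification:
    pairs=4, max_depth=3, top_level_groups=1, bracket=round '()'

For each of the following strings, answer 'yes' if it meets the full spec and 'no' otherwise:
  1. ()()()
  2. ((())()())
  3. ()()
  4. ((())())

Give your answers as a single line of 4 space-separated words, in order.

String 1 '()()()': depth seq [1 0 1 0 1 0]
  -> pairs=3 depth=1 groups=3 -> no
String 2 '((())()())': depth seq [1 2 3 2 1 2 1 2 1 0]
  -> pairs=5 depth=3 groups=1 -> no
String 3 '()()': depth seq [1 0 1 0]
  -> pairs=2 depth=1 groups=2 -> no
String 4 '((())())': depth seq [1 2 3 2 1 2 1 0]
  -> pairs=4 depth=3 groups=1 -> yes

Answer: no no no yes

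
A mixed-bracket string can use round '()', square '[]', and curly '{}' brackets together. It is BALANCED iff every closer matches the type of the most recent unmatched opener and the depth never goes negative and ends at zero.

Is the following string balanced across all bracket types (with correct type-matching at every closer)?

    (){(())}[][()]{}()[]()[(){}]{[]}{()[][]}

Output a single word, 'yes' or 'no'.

pos 0: push '('; stack = (
pos 1: ')' matches '('; pop; stack = (empty)
pos 2: push '{'; stack = {
pos 3: push '('; stack = {(
pos 4: push '('; stack = {((
pos 5: ')' matches '('; pop; stack = {(
pos 6: ')' matches '('; pop; stack = {
pos 7: '}' matches '{'; pop; stack = (empty)
pos 8: push '['; stack = [
pos 9: ']' matches '['; pop; stack = (empty)
pos 10: push '['; stack = [
pos 11: push '('; stack = [(
pos 12: ')' matches '('; pop; stack = [
pos 13: ']' matches '['; pop; stack = (empty)
pos 14: push '{'; stack = {
pos 15: '}' matches '{'; pop; stack = (empty)
pos 16: push '('; stack = (
pos 17: ')' matches '('; pop; stack = (empty)
pos 18: push '['; stack = [
pos 19: ']' matches '['; pop; stack = (empty)
pos 20: push '('; stack = (
pos 21: ')' matches '('; pop; stack = (empty)
pos 22: push '['; stack = [
pos 23: push '('; stack = [(
pos 24: ')' matches '('; pop; stack = [
pos 25: push '{'; stack = [{
pos 26: '}' matches '{'; pop; stack = [
pos 27: ']' matches '['; pop; stack = (empty)
pos 28: push '{'; stack = {
pos 29: push '['; stack = {[
pos 30: ']' matches '['; pop; stack = {
pos 31: '}' matches '{'; pop; stack = (empty)
pos 32: push '{'; stack = {
pos 33: push '('; stack = {(
pos 34: ')' matches '('; pop; stack = {
pos 35: push '['; stack = {[
pos 36: ']' matches '['; pop; stack = {
pos 37: push '['; stack = {[
pos 38: ']' matches '['; pop; stack = {
pos 39: '}' matches '{'; pop; stack = (empty)
end: stack empty → VALID
Verdict: properly nested → yes

Answer: yes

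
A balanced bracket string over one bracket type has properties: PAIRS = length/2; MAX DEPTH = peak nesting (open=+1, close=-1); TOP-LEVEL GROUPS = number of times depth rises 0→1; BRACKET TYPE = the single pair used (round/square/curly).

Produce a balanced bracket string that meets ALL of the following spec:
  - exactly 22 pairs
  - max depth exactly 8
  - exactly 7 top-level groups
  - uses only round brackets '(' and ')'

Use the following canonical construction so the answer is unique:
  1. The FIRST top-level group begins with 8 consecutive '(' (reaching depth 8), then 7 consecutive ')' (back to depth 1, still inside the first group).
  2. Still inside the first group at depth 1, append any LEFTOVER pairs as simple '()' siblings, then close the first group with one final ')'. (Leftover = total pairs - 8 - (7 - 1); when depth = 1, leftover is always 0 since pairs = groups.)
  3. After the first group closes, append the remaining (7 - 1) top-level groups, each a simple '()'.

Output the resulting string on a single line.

Answer: (((((((()))))))()()()()()()()())()()()()()()

Derivation:
Spec: pairs=22 depth=8 groups=7
Leftover pairs = 22 - 8 - (7-1) = 8
First group: deep chain of depth 8 + 8 sibling pairs
Remaining 6 groups: simple '()' each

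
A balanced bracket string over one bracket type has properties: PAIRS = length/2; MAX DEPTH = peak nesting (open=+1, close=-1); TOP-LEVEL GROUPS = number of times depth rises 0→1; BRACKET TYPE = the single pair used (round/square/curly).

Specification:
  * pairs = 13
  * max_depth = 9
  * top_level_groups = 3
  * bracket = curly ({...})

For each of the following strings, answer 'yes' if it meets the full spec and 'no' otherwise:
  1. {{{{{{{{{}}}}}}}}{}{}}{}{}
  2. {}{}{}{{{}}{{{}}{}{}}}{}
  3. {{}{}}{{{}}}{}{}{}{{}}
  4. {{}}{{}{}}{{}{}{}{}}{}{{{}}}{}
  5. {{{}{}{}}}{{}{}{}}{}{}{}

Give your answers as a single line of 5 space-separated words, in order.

String 1 '{{{{{{{{{}}}}}}}}{}{}}{}{}': depth seq [1 2 3 4 5 6 7 8 9 8 7 6 5 4 3 2 1 2 1 2 1 0 1 0 1 0]
  -> pairs=13 depth=9 groups=3 -> yes
String 2 '{}{}{}{{{}}{{{}}{}{}}}{}': depth seq [1 0 1 0 1 0 1 2 3 2 1 2 3 4 3 2 3 2 3 2 1 0 1 0]
  -> pairs=12 depth=4 groups=5 -> no
String 3 '{{}{}}{{{}}}{}{}{}{{}}': depth seq [1 2 1 2 1 0 1 2 3 2 1 0 1 0 1 0 1 0 1 2 1 0]
  -> pairs=11 depth=3 groups=6 -> no
String 4 '{{}}{{}{}}{{}{}{}{}}{}{{{}}}{}': depth seq [1 2 1 0 1 2 1 2 1 0 1 2 1 2 1 2 1 2 1 0 1 0 1 2 3 2 1 0 1 0]
  -> pairs=15 depth=3 groups=6 -> no
String 5 '{{{}{}{}}}{{}{}{}}{}{}{}': depth seq [1 2 3 2 3 2 3 2 1 0 1 2 1 2 1 2 1 0 1 0 1 0 1 0]
  -> pairs=12 depth=3 groups=5 -> no

Answer: yes no no no no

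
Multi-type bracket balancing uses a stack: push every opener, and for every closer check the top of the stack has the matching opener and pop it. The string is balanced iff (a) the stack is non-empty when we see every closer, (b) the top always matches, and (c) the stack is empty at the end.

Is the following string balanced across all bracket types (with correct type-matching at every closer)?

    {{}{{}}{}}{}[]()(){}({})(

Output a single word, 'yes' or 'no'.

pos 0: push '{'; stack = {
pos 1: push '{'; stack = {{
pos 2: '}' matches '{'; pop; stack = {
pos 3: push '{'; stack = {{
pos 4: push '{'; stack = {{{
pos 5: '}' matches '{'; pop; stack = {{
pos 6: '}' matches '{'; pop; stack = {
pos 7: push '{'; stack = {{
pos 8: '}' matches '{'; pop; stack = {
pos 9: '}' matches '{'; pop; stack = (empty)
pos 10: push '{'; stack = {
pos 11: '}' matches '{'; pop; stack = (empty)
pos 12: push '['; stack = [
pos 13: ']' matches '['; pop; stack = (empty)
pos 14: push '('; stack = (
pos 15: ')' matches '('; pop; stack = (empty)
pos 16: push '('; stack = (
pos 17: ')' matches '('; pop; stack = (empty)
pos 18: push '{'; stack = {
pos 19: '}' matches '{'; pop; stack = (empty)
pos 20: push '('; stack = (
pos 21: push '{'; stack = ({
pos 22: '}' matches '{'; pop; stack = (
pos 23: ')' matches '('; pop; stack = (empty)
pos 24: push '('; stack = (
end: stack still non-empty (() → INVALID
Verdict: unclosed openers at end: ( → no

Answer: no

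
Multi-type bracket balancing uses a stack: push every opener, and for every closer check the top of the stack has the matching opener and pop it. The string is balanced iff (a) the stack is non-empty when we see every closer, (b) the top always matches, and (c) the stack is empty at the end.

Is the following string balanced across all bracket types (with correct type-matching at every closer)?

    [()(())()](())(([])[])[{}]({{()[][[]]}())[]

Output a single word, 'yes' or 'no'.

Answer: no

Derivation:
pos 0: push '['; stack = [
pos 1: push '('; stack = [(
pos 2: ')' matches '('; pop; stack = [
pos 3: push '('; stack = [(
pos 4: push '('; stack = [((
pos 5: ')' matches '('; pop; stack = [(
pos 6: ')' matches '('; pop; stack = [
pos 7: push '('; stack = [(
pos 8: ')' matches '('; pop; stack = [
pos 9: ']' matches '['; pop; stack = (empty)
pos 10: push '('; stack = (
pos 11: push '('; stack = ((
pos 12: ')' matches '('; pop; stack = (
pos 13: ')' matches '('; pop; stack = (empty)
pos 14: push '('; stack = (
pos 15: push '('; stack = ((
pos 16: push '['; stack = (([
pos 17: ']' matches '['; pop; stack = ((
pos 18: ')' matches '('; pop; stack = (
pos 19: push '['; stack = ([
pos 20: ']' matches '['; pop; stack = (
pos 21: ')' matches '('; pop; stack = (empty)
pos 22: push '['; stack = [
pos 23: push '{'; stack = [{
pos 24: '}' matches '{'; pop; stack = [
pos 25: ']' matches '['; pop; stack = (empty)
pos 26: push '('; stack = (
pos 27: push '{'; stack = ({
pos 28: push '{'; stack = ({{
pos 29: push '('; stack = ({{(
pos 30: ')' matches '('; pop; stack = ({{
pos 31: push '['; stack = ({{[
pos 32: ']' matches '['; pop; stack = ({{
pos 33: push '['; stack = ({{[
pos 34: push '['; stack = ({{[[
pos 35: ']' matches '['; pop; stack = ({{[
pos 36: ']' matches '['; pop; stack = ({{
pos 37: '}' matches '{'; pop; stack = ({
pos 38: push '('; stack = ({(
pos 39: ')' matches '('; pop; stack = ({
pos 40: saw closer ')' but top of stack is '{' (expected '}') → INVALID
Verdict: type mismatch at position 40: ')' closes '{' → no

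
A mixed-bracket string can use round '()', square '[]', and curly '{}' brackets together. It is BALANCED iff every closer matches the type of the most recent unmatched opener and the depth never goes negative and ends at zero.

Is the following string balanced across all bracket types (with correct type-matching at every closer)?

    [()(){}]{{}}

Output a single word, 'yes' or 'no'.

pos 0: push '['; stack = [
pos 1: push '('; stack = [(
pos 2: ')' matches '('; pop; stack = [
pos 3: push '('; stack = [(
pos 4: ')' matches '('; pop; stack = [
pos 5: push '{'; stack = [{
pos 6: '}' matches '{'; pop; stack = [
pos 7: ']' matches '['; pop; stack = (empty)
pos 8: push '{'; stack = {
pos 9: push '{'; stack = {{
pos 10: '}' matches '{'; pop; stack = {
pos 11: '}' matches '{'; pop; stack = (empty)
end: stack empty → VALID
Verdict: properly nested → yes

Answer: yes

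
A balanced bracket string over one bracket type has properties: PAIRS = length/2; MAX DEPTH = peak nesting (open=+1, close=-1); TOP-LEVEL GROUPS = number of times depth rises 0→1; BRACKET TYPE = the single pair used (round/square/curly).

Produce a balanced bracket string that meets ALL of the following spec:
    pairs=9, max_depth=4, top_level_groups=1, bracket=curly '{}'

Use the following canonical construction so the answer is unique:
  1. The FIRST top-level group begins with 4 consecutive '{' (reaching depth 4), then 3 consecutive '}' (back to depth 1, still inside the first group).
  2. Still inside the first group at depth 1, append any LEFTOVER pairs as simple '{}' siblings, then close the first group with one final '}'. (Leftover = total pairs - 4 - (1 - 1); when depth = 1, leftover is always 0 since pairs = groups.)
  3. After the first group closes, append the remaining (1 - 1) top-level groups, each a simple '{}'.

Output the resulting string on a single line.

Spec: pairs=9 depth=4 groups=1
Leftover pairs = 9 - 4 - (1-1) = 5
First group: deep chain of depth 4 + 5 sibling pairs
Remaining 0 groups: simple '{}' each

Answer: {{{{}}}{}{}{}{}{}}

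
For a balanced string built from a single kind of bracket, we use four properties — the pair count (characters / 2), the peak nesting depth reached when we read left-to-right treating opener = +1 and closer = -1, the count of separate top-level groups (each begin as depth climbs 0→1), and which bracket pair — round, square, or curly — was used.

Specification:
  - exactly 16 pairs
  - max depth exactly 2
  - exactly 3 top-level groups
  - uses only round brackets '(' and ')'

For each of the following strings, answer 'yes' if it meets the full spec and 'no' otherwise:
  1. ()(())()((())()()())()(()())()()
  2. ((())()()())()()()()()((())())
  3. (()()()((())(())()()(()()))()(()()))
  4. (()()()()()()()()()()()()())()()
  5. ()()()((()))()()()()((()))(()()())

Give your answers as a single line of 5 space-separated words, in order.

String 1 '()(())()((())()()())()(()())()()': depth seq [1 0 1 2 1 0 1 0 1 2 3 2 1 2 1 2 1 2 1 0 1 0 1 2 1 2 1 0 1 0 1 0]
  -> pairs=16 depth=3 groups=8 -> no
String 2 '((())()()())()()()()()((())())': depth seq [1 2 3 2 1 2 1 2 1 2 1 0 1 0 1 0 1 0 1 0 1 0 1 2 3 2 1 2 1 0]
  -> pairs=15 depth=3 groups=7 -> no
String 3 '(()()()((())(())()()(()()))()(()()))': depth seq [1 2 1 2 1 2 1 2 3 4 3 2 3 4 3 2 3 2 3 2 3 4 3 4 3 2 1 2 1 2 3 2 3 2 1 0]
  -> pairs=18 depth=4 groups=1 -> no
String 4 '(()()()()()()()()()()()()())()()': depth seq [1 2 1 2 1 2 1 2 1 2 1 2 1 2 1 2 1 2 1 2 1 2 1 2 1 2 1 0 1 0 1 0]
  -> pairs=16 depth=2 groups=3 -> yes
String 5 '()()()((()))()()()()((()))(()()())': depth seq [1 0 1 0 1 0 1 2 3 2 1 0 1 0 1 0 1 0 1 0 1 2 3 2 1 0 1 2 1 2 1 2 1 0]
  -> pairs=17 depth=3 groups=10 -> no

Answer: no no no yes no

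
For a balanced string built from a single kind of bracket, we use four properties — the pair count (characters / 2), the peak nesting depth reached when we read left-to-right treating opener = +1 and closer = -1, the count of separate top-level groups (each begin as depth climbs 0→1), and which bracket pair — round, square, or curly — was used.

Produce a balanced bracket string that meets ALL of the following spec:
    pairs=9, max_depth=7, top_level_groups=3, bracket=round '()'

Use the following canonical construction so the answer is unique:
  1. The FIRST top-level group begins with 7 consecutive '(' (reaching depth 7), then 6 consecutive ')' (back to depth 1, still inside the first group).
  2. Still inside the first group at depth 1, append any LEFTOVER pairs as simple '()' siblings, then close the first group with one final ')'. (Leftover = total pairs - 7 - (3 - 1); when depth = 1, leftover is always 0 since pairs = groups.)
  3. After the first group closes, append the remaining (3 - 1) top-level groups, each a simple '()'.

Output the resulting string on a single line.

Spec: pairs=9 depth=7 groups=3
Leftover pairs = 9 - 7 - (3-1) = 0
First group: deep chain of depth 7 + 0 sibling pairs
Remaining 2 groups: simple '()' each

Answer: ((((((()))))))()()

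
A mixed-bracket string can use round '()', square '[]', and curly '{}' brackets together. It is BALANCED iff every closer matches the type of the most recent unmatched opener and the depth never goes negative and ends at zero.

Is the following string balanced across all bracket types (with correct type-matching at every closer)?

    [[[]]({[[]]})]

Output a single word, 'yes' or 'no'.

Answer: yes

Derivation:
pos 0: push '['; stack = [
pos 1: push '['; stack = [[
pos 2: push '['; stack = [[[
pos 3: ']' matches '['; pop; stack = [[
pos 4: ']' matches '['; pop; stack = [
pos 5: push '('; stack = [(
pos 6: push '{'; stack = [({
pos 7: push '['; stack = [({[
pos 8: push '['; stack = [({[[
pos 9: ']' matches '['; pop; stack = [({[
pos 10: ']' matches '['; pop; stack = [({
pos 11: '}' matches '{'; pop; stack = [(
pos 12: ')' matches '('; pop; stack = [
pos 13: ']' matches '['; pop; stack = (empty)
end: stack empty → VALID
Verdict: properly nested → yes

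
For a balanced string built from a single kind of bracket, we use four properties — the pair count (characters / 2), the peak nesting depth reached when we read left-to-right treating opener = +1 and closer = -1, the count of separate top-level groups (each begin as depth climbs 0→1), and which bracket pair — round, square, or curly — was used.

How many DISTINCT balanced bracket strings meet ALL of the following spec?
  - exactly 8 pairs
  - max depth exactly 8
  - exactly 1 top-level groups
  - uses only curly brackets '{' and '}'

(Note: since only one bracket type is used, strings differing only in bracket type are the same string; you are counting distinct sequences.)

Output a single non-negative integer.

Answer: 1

Derivation:
Spec: pairs=8 depth=8 groups=1
Count(depth <= 8) = 429
Count(depth <= 7) = 428
Count(depth == 8) = 429 - 428 = 1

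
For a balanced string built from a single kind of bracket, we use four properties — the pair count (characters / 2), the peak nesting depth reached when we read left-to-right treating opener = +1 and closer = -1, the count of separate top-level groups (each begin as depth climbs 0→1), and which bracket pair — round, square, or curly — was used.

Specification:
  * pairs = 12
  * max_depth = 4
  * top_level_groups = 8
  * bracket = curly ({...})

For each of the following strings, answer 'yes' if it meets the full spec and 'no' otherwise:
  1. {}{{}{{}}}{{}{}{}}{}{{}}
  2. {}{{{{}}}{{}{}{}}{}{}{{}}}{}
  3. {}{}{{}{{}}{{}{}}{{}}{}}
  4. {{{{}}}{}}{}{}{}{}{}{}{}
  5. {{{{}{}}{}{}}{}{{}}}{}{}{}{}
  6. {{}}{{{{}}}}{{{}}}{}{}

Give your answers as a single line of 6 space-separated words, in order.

Answer: no no no yes no no

Derivation:
String 1 '{}{{}{{}}}{{}{}{}}{}{{}}': depth seq [1 0 1 2 1 2 3 2 1 0 1 2 1 2 1 2 1 0 1 0 1 2 1 0]
  -> pairs=12 depth=3 groups=5 -> no
String 2 '{}{{{{}}}{{}{}{}}{}{}{{}}}{}': depth seq [1 0 1 2 3 4 3 2 1 2 3 2 3 2 3 2 1 2 1 2 1 2 3 2 1 0 1 0]
  -> pairs=14 depth=4 groups=3 -> no
String 3 '{}{}{{}{{}}{{}{}}{{}}{}}': depth seq [1 0 1 0 1 2 1 2 3 2 1 2 3 2 3 2 1 2 3 2 1 2 1 0]
  -> pairs=12 depth=3 groups=3 -> no
String 4 '{{{{}}}{}}{}{}{}{}{}{}{}': depth seq [1 2 3 4 3 2 1 2 1 0 1 0 1 0 1 0 1 0 1 0 1 0 1 0]
  -> pairs=12 depth=4 groups=8 -> yes
String 5 '{{{{}{}}{}{}}{}{{}}}{}{}{}{}': depth seq [1 2 3 4 3 4 3 2 3 2 3 2 1 2 1 2 3 2 1 0 1 0 1 0 1 0 1 0]
  -> pairs=14 depth=4 groups=5 -> no
String 6 '{{}}{{{{}}}}{{{}}}{}{}': depth seq [1 2 1 0 1 2 3 4 3 2 1 0 1 2 3 2 1 0 1 0 1 0]
  -> pairs=11 depth=4 groups=5 -> no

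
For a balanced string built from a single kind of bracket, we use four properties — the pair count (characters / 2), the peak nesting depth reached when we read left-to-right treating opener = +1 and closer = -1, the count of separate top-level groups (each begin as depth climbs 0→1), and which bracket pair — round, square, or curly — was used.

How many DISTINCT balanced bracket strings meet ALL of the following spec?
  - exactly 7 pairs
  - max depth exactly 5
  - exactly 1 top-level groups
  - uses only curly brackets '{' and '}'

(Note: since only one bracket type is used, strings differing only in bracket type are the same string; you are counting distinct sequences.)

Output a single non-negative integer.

Spec: pairs=7 depth=5 groups=1
Count(depth <= 5) = 122
Count(depth <= 4) = 89
Count(depth == 5) = 122 - 89 = 33

Answer: 33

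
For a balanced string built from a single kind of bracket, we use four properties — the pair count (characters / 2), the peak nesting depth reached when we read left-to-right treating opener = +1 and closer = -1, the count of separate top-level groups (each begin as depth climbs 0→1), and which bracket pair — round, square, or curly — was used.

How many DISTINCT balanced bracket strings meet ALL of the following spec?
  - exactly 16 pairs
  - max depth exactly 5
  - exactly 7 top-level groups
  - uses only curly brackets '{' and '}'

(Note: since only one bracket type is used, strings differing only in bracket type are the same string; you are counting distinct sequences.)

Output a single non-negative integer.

Spec: pairs=16 depth=5 groups=7
Count(depth <= 5) = 524055
Count(depth <= 4) = 409535
Count(depth == 5) = 524055 - 409535 = 114520

Answer: 114520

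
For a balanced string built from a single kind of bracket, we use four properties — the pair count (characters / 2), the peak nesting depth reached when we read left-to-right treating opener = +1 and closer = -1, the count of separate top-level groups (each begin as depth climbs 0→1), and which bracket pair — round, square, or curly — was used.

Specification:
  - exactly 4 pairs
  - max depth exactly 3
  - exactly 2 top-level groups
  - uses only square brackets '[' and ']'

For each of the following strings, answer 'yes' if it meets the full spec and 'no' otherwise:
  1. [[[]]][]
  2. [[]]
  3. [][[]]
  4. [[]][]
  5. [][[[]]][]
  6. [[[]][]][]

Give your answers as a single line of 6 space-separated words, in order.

String 1 '[[[]]][]': depth seq [1 2 3 2 1 0 1 0]
  -> pairs=4 depth=3 groups=2 -> yes
String 2 '[[]]': depth seq [1 2 1 0]
  -> pairs=2 depth=2 groups=1 -> no
String 3 '[][[]]': depth seq [1 0 1 2 1 0]
  -> pairs=3 depth=2 groups=2 -> no
String 4 '[[]][]': depth seq [1 2 1 0 1 0]
  -> pairs=3 depth=2 groups=2 -> no
String 5 '[][[[]]][]': depth seq [1 0 1 2 3 2 1 0 1 0]
  -> pairs=5 depth=3 groups=3 -> no
String 6 '[[[]][]][]': depth seq [1 2 3 2 1 2 1 0 1 0]
  -> pairs=5 depth=3 groups=2 -> no

Answer: yes no no no no no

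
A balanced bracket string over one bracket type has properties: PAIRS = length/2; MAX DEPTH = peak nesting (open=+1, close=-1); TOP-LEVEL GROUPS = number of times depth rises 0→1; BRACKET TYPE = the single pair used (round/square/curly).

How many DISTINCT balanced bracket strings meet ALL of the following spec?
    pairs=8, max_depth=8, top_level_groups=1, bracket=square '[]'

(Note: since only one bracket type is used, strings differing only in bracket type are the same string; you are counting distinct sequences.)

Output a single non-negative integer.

Spec: pairs=8 depth=8 groups=1
Count(depth <= 8) = 429
Count(depth <= 7) = 428
Count(depth == 8) = 429 - 428 = 1

Answer: 1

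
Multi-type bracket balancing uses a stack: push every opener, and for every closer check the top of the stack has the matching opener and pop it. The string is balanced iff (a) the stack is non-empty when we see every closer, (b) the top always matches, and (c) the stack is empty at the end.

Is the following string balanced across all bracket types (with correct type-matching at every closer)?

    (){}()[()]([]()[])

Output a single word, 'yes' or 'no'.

Answer: yes

Derivation:
pos 0: push '('; stack = (
pos 1: ')' matches '('; pop; stack = (empty)
pos 2: push '{'; stack = {
pos 3: '}' matches '{'; pop; stack = (empty)
pos 4: push '('; stack = (
pos 5: ')' matches '('; pop; stack = (empty)
pos 6: push '['; stack = [
pos 7: push '('; stack = [(
pos 8: ')' matches '('; pop; stack = [
pos 9: ']' matches '['; pop; stack = (empty)
pos 10: push '('; stack = (
pos 11: push '['; stack = ([
pos 12: ']' matches '['; pop; stack = (
pos 13: push '('; stack = ((
pos 14: ')' matches '('; pop; stack = (
pos 15: push '['; stack = ([
pos 16: ']' matches '['; pop; stack = (
pos 17: ')' matches '('; pop; stack = (empty)
end: stack empty → VALID
Verdict: properly nested → yes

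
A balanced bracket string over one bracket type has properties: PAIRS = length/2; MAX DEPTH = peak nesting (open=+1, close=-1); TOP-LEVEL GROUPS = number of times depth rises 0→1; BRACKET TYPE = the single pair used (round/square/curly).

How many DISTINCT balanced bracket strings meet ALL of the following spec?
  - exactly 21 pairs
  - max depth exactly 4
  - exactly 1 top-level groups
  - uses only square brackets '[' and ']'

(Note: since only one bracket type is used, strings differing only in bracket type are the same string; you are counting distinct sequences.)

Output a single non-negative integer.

Answer: 62721698

Derivation:
Spec: pairs=21 depth=4 groups=1
Count(depth <= 4) = 63245986
Count(depth <= 3) = 524288
Count(depth == 4) = 63245986 - 524288 = 62721698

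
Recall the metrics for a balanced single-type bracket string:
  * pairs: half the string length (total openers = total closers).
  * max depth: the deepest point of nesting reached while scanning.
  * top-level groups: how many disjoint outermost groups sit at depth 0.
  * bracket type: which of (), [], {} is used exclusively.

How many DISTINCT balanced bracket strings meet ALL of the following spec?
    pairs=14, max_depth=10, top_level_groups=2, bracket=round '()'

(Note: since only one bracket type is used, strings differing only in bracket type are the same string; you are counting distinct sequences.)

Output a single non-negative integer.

Answer: 2948

Derivation:
Spec: pairs=14 depth=10 groups=2
Count(depth <= 10) = 742398
Count(depth <= 9) = 739450
Count(depth == 10) = 742398 - 739450 = 2948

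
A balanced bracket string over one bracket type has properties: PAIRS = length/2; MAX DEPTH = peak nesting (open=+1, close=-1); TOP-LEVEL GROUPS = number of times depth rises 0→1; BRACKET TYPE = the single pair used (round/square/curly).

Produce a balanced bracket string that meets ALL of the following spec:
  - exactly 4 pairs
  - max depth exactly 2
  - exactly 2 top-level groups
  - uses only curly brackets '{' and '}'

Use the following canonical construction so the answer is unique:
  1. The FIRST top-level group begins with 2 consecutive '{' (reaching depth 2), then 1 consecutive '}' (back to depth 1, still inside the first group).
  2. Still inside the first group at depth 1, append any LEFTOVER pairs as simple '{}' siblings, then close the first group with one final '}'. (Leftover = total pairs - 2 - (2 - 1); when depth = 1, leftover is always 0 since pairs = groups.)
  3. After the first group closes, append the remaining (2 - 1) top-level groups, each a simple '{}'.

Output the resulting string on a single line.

Spec: pairs=4 depth=2 groups=2
Leftover pairs = 4 - 2 - (2-1) = 1
First group: deep chain of depth 2 + 1 sibling pairs
Remaining 1 groups: simple '{}' each

Answer: {{}{}}{}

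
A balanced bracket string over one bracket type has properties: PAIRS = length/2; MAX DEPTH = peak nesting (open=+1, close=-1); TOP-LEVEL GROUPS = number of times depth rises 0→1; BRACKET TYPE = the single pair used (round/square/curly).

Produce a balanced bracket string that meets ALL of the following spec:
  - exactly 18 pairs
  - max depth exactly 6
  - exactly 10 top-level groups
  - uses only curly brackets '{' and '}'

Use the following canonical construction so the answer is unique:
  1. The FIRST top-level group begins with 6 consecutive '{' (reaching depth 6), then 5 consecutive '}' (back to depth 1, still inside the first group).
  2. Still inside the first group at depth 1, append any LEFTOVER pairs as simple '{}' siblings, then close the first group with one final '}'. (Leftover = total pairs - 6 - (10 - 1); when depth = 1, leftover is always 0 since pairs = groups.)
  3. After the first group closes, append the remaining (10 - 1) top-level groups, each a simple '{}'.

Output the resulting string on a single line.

Spec: pairs=18 depth=6 groups=10
Leftover pairs = 18 - 6 - (10-1) = 3
First group: deep chain of depth 6 + 3 sibling pairs
Remaining 9 groups: simple '{}' each

Answer: {{{{{{}}}}}{}{}{}}{}{}{}{}{}{}{}{}{}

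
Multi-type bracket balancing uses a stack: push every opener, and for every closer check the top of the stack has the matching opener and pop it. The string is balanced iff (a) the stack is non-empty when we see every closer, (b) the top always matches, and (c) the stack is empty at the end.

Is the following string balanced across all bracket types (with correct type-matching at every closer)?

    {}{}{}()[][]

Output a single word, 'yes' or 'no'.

pos 0: push '{'; stack = {
pos 1: '}' matches '{'; pop; stack = (empty)
pos 2: push '{'; stack = {
pos 3: '}' matches '{'; pop; stack = (empty)
pos 4: push '{'; stack = {
pos 5: '}' matches '{'; pop; stack = (empty)
pos 6: push '('; stack = (
pos 7: ')' matches '('; pop; stack = (empty)
pos 8: push '['; stack = [
pos 9: ']' matches '['; pop; stack = (empty)
pos 10: push '['; stack = [
pos 11: ']' matches '['; pop; stack = (empty)
end: stack empty → VALID
Verdict: properly nested → yes

Answer: yes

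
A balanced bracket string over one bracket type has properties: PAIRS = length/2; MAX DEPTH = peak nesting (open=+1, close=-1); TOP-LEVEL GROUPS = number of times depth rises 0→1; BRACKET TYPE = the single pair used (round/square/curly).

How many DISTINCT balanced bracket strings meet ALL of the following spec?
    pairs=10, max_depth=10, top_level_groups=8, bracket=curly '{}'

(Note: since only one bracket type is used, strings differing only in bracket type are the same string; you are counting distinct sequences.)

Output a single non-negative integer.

Spec: pairs=10 depth=10 groups=8
Count(depth <= 10) = 44
Count(depth <= 9) = 44
Count(depth == 10) = 44 - 44 = 0

Answer: 0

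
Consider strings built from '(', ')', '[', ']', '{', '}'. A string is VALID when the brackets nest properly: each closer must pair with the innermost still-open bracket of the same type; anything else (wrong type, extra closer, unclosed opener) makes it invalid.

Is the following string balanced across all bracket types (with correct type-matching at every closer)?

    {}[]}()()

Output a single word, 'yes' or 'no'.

Answer: no

Derivation:
pos 0: push '{'; stack = {
pos 1: '}' matches '{'; pop; stack = (empty)
pos 2: push '['; stack = [
pos 3: ']' matches '['; pop; stack = (empty)
pos 4: saw closer '}' but stack is empty → INVALID
Verdict: unmatched closer '}' at position 4 → no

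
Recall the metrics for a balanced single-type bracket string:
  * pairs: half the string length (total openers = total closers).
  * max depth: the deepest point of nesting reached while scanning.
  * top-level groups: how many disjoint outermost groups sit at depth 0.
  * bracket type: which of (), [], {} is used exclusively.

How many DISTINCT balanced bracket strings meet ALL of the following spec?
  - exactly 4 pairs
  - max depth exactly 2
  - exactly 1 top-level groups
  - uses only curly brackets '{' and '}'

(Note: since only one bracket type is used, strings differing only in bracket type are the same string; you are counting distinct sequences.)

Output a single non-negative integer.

Answer: 1

Derivation:
Spec: pairs=4 depth=2 groups=1
Count(depth <= 2) = 1
Count(depth <= 1) = 0
Count(depth == 2) = 1 - 0 = 1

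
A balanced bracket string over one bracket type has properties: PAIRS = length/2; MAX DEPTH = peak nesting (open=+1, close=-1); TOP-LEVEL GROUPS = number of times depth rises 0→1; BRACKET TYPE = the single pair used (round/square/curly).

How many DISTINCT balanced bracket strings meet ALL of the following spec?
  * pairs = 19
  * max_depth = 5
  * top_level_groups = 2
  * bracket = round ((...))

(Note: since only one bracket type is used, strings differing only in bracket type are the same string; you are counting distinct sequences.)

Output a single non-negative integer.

Spec: pairs=19 depth=5 groups=2
Count(depth <= 5) = 111204034
Count(depth <= 4) = 23507190
Count(depth == 5) = 111204034 - 23507190 = 87696844

Answer: 87696844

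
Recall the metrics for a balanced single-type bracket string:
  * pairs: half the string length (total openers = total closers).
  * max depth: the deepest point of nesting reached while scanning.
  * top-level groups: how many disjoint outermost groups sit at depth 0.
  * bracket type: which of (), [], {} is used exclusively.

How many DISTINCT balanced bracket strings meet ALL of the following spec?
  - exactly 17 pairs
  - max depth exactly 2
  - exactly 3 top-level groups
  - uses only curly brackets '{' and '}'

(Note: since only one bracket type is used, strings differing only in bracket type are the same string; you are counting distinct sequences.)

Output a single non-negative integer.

Spec: pairs=17 depth=2 groups=3
Count(depth <= 2) = 120
Count(depth <= 1) = 0
Count(depth == 2) = 120 - 0 = 120

Answer: 120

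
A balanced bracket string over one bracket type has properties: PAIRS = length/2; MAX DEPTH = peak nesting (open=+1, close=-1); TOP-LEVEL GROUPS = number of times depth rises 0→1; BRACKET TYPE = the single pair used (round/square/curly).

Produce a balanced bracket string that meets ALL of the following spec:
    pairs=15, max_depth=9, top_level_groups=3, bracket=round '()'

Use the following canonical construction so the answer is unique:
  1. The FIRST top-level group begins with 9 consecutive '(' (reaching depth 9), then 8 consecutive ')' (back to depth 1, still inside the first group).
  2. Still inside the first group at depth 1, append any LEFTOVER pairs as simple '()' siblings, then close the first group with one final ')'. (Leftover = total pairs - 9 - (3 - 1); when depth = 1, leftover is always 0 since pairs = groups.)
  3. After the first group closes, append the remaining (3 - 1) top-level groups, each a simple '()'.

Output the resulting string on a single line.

Answer: ((((((((())))))))()()()())()()

Derivation:
Spec: pairs=15 depth=9 groups=3
Leftover pairs = 15 - 9 - (3-1) = 4
First group: deep chain of depth 9 + 4 sibling pairs
Remaining 2 groups: simple '()' each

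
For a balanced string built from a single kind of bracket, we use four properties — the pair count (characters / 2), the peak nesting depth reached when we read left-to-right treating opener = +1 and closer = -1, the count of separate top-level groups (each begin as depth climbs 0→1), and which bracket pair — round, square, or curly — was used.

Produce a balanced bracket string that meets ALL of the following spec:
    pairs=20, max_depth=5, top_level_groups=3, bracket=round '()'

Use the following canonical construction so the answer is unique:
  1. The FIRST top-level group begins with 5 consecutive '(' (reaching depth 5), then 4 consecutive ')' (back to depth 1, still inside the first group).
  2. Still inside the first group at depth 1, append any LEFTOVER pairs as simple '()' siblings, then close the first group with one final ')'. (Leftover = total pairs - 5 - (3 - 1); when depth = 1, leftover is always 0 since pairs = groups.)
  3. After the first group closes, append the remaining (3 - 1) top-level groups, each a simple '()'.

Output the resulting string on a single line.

Answer: ((((())))()()()()()()()()()()()()())()()

Derivation:
Spec: pairs=20 depth=5 groups=3
Leftover pairs = 20 - 5 - (3-1) = 13
First group: deep chain of depth 5 + 13 sibling pairs
Remaining 2 groups: simple '()' each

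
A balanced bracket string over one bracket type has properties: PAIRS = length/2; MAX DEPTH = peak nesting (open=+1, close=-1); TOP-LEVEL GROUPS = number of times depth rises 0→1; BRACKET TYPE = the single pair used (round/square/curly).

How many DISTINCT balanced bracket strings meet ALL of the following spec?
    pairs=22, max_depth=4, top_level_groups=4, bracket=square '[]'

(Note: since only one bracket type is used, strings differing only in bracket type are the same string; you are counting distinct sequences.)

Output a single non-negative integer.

Spec: pairs=22 depth=4 groups=4
Count(depth <= 4) = 932710268
Count(depth <= 3) = 36175872
Count(depth == 4) = 932710268 - 36175872 = 896534396

Answer: 896534396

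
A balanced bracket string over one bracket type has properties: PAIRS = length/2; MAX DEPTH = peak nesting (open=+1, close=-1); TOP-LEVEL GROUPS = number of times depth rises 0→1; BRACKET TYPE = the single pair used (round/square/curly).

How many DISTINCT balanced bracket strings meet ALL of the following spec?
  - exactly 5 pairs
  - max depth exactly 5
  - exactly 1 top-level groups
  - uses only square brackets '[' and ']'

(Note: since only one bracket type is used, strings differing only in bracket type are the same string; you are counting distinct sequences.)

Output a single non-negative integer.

Answer: 1

Derivation:
Spec: pairs=5 depth=5 groups=1
Count(depth <= 5) = 14
Count(depth <= 4) = 13
Count(depth == 5) = 14 - 13 = 1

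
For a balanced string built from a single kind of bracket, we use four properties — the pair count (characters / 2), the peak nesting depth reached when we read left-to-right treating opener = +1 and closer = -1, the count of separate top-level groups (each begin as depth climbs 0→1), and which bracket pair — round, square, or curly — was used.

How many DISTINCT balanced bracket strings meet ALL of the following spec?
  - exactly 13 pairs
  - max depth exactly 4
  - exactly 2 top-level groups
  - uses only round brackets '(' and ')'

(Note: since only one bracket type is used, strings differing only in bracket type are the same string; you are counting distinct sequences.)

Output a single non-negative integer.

Spec: pairs=13 depth=4 groups=2
Count(depth <= 4) = 54852
Count(depth <= 3) = 7168
Count(depth == 4) = 54852 - 7168 = 47684

Answer: 47684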